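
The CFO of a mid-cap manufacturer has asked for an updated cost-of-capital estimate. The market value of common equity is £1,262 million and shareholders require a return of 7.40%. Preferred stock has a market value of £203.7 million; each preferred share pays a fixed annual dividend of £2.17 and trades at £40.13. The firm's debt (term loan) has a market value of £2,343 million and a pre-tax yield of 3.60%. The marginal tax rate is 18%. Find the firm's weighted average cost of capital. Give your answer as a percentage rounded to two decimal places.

Cost of preferred: Rp = 2.17 / 40.13 = 5.4074%.
Total capital V = 1262 + 203.7 + 2343 = 3808.7.
Equity: weight = 1262/3808.7 = 0.3313; cost = 7.4%.
Preferred: weight = 203.7/3808.7 = 0.0535; cost = 5.4074%.
Term loan: weight = 2343/3808.7 = 0.6152; after-tax cost = 3.6% × (1 − 18%) = 2.9520%.
WACC = 0.3313 × 7.4000% + 0.0535 × 5.4074% + 0.6152 × 2.9520% = 4.5572%.

4.56%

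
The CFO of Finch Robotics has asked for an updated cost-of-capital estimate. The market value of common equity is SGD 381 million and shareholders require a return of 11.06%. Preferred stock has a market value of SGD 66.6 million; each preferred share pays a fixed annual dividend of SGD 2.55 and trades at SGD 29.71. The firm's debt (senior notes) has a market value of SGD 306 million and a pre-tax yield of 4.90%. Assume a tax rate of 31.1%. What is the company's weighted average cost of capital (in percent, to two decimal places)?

7.72%

Cost of preferred: Rp = 2.55 / 29.71 = 8.5830%.
Total capital V = 381 + 66.6 + 306 = 753.6.
Equity: weight = 381/753.6 = 0.5056; cost = 11.06%.
Preferred: weight = 66.6/753.6 = 0.0884; cost = 8.583%.
Senior notes: weight = 306/753.6 = 0.4061; after-tax cost = 4.9% × (1 − 31.1%) = 3.3761%.
WACC = 0.5056 × 11.0600% + 0.0884 × 8.5830% + 0.4061 × 3.3761% = 7.7210%.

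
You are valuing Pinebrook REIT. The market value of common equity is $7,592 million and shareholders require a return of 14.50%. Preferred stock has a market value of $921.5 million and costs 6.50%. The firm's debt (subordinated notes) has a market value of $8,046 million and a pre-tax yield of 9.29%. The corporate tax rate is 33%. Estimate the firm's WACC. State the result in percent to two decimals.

Total capital V = 7592 + 921.5 + 8046 = 16559.5.
Equity: weight = 7592/16559.5 = 0.4585; cost = 14.5%.
Preferred: weight = 921.5/16559.5 = 0.0556; cost = 6.5%.
Subordinated notes: weight = 8046/16559.5 = 0.4859; after-tax cost = 9.29% × (1 − 33%) = 6.2243%.
WACC = 0.4585 × 14.5000% + 0.0556 × 6.5000% + 0.4859 × 6.2243% = 10.0338%.

10.03%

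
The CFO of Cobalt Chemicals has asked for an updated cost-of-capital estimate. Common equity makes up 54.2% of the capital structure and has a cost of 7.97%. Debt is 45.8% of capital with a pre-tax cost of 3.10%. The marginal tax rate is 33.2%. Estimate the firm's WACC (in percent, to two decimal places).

5.27%

After-tax cost of debt = 3.1% × (1 − 33.2%) = 2.0708%.
WACC = 0.542 × 7.9700% + 0.458 × 2.0708% = 5.2682%.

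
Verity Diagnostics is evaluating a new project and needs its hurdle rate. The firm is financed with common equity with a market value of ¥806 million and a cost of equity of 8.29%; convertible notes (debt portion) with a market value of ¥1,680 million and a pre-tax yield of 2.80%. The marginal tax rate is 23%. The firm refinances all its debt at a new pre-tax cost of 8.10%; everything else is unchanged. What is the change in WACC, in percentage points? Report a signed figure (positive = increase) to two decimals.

+2.76 pp

Current WACC:
Total capital V = 806 + 1680 = 2486.
Equity: weight = 806/2486 = 0.3242; cost = 8.29%.
Convertible notes (debt portion): weight = 1680/2486 = 0.6758; after-tax cost = 2.8% × (1 − 23%) = 2.1560%.
WACC = 0.3242 × 8.2900% + 0.6758 × 2.1560% = 4.1447%.
After the change:
Total capital V = 806 + 1680 = 2486.
Equity: weight = 806/2486 = 0.3242; cost = 8.29%.
Convertible notes (debt portion): weight = 1680/2486 = 0.6758; after-tax cost = 8.1% × (1 − 23%) = 6.2370%.
WACC = 0.3242 × 8.2900% + 0.6758 × 6.2370% = 6.9026%.
Change in WACC = 6.9026% − 4.1447% = 2.7579 pp.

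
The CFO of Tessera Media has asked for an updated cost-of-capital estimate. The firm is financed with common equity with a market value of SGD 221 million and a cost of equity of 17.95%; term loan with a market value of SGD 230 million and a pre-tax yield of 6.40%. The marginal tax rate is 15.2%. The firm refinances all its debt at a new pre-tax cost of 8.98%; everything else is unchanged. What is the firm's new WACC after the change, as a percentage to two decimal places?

After the change:
Total capital V = 221 + 230 = 451.
Equity: weight = 221/451 = 0.4900; cost = 17.95%.
Term loan: weight = 230/451 = 0.5100; after-tax cost = 8.98% × (1 − 15.2%) = 7.6150%.
WACC = 0.4900 × 17.9500% + 0.5100 × 7.6150% = 12.6794%.

12.68%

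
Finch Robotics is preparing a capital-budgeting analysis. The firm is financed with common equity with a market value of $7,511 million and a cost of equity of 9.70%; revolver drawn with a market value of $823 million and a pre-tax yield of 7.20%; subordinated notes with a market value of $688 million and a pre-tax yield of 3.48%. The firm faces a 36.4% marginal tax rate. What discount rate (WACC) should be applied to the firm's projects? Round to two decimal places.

Total capital V = 7511 + 823 + 688 = 9022.
Equity: weight = 7511/9022 = 0.8325; cost = 9.7%.
Revolver drawn: weight = 823/9022 = 0.0912; after-tax cost = 7.2% × (1 − 36.4%) = 4.5792%.
Subordinated notes: weight = 688/9022 = 0.0763; after-tax cost = 3.48% × (1 − 36.4%) = 2.2133%.
WACC = 0.8325 × 9.7000% + 0.0912 × 4.5792% + 0.0763 × 2.2133% = 8.6620%.

8.66%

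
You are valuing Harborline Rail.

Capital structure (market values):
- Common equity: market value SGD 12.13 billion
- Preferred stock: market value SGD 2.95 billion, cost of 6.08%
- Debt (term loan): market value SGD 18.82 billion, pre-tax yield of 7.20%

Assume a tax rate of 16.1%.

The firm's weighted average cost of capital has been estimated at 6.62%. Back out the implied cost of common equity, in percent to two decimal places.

7.65%

Total capital V = 12.13 + 2.95 + 18.82 = 33.9.
Equity weight = 12.13/33.9 = 0.3578.
Preferred weight = 2.95/33.9 = 0.0870.
Term loan weight = 18.82/33.9 = 0.5552.
Debt contribution = 0.5552 × 7.2% × (1 − 16.1%) = 3.3536%.
Preferred contribution = 0.0870 × 6.08% = 0.5291%.
Required equity contribution = 6.62% − 3.8827% = 2.7373%.
Re = 2.7373% / 0.3578 = 7.6500%.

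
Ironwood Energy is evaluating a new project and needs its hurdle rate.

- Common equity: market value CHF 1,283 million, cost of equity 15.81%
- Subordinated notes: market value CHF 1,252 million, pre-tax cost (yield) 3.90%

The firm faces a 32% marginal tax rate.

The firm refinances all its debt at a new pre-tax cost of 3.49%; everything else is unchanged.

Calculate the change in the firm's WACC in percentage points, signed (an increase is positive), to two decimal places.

Current WACC:
Total capital V = 1283 + 1252 = 2535.
Equity: weight = 1283/2535 = 0.5061; cost = 15.81%.
Subordinated notes: weight = 1252/2535 = 0.4939; after-tax cost = 3.9% × (1 − 32%) = 2.6520%.
WACC = 0.5061 × 15.8100% + 0.4939 × 2.6520% = 9.3115%.
After the change:
Total capital V = 1283 + 1252 = 2535.
Equity: weight = 1283/2535 = 0.5061; cost = 15.81%.
Subordinated notes: weight = 1252/2535 = 0.4939; after-tax cost = 3.49% × (1 − 32%) = 2.3732%.
WACC = 0.5061 × 15.8100% + 0.4939 × 2.3732% = 9.1738%.
Change in WACC = 9.1738% − 9.3115% = -0.1377 pp.

-0.14 pp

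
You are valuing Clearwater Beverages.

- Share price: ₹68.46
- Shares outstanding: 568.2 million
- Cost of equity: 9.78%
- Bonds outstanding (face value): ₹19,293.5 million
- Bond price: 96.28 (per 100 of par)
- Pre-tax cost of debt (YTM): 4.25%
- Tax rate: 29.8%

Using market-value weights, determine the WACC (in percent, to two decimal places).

7.58%

Market value of equity E = 68.46 × 568.2m = 38898.972m. Market value of debt D = 19293.5m × 96.28/100 = 18575.7818m.
Total capital V = 38898.972 + 18575.7818 = 57474.7538.
Equity: weight = 38898.972/57474.7538 = 0.6768; cost = 9.78%.
Bonds outstanding: weight = 18575.7818/57474.7538 = 0.3232; after-tax cost = 4.25% × (1 − 29.8%) = 2.9835%.
WACC = 0.6768 × 9.7800% + 0.3232 × 2.9835% = 7.5834%.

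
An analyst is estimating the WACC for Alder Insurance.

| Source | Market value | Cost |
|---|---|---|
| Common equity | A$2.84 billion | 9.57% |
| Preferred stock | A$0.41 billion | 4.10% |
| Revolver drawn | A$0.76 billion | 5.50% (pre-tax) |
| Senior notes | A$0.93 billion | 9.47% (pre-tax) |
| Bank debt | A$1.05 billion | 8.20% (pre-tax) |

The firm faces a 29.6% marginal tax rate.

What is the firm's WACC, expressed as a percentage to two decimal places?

Total capital V = 2.84 + 0.41 + 0.76 + 0.93 + 1.05 = 5.99.
Equity: weight = 2.84/5.99 = 0.4741; cost = 9.57%.
Preferred: weight = 0.41/5.99 = 0.0684; cost = 4.1%.
Revolver drawn: weight = 0.76/5.99 = 0.1269; after-tax cost = 5.5% × (1 − 29.6%) = 3.8720%.
Senior notes: weight = 0.93/5.99 = 0.1553; after-tax cost = 9.47% × (1 − 29.6%) = 6.6669%.
Bank debt: weight = 1.05/5.99 = 0.1753; after-tax cost = 8.2% × (1 − 29.6%) = 5.7728%.
WACC = 0.4741 × 9.5700% + 0.0684 × 4.1000% + 0.1269 × 3.8720% + 0.1553 × 6.6669% + 0.1753 × 5.7728% = 7.3563%.

7.36%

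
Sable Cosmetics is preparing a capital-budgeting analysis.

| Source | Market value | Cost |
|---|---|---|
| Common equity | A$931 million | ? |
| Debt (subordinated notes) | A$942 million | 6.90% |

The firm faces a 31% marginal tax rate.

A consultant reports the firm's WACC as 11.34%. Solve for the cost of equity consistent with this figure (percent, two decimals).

Total capital V = 931 + 942 = 1873.
Equity weight = 931/1873 = 0.4971.
Subordinated notes weight = 942/1873 = 0.5029.
Debt contribution = 0.5029 × 6.9% × (1 − 31%) = 2.3945%.
Required equity contribution = 11.34% − 2.3945% = 8.9455%.
Re = 8.9455% / 0.4971 = 17.9967%.

18.00%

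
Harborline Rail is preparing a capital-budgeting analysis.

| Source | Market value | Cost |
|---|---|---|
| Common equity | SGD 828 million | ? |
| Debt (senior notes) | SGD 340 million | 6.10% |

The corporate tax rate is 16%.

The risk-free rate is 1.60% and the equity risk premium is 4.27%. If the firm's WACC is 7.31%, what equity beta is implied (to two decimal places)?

1.55

Total capital V = 828 + 340 = 1168.
Equity weight = 828/1168 = 0.7089.
Senior notes weight = 340/1168 = 0.2911.
Debt contribution = 0.2911 × 6.1% × (1 − 16%) = 1.4916%.
Required equity contribution = 7.31% − 1.4916% = 5.8184%  ⇒  Re = 8.2076%.
CAPM: 8.2076% = 1.6% + β × 4.27%  ⇒  β = 1.5475.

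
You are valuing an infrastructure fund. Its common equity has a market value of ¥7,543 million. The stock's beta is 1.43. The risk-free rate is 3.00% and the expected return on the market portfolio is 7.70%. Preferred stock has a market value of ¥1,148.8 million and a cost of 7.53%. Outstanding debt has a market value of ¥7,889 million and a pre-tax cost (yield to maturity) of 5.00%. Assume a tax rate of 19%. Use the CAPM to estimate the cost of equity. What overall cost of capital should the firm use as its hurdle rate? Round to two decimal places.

6.87%

Market risk premium = 7.7% − 3.0% = 4.7%.
Cost of equity via CAPM: Re = 3.0% + 1.43 × 4.7% = 9.7210%.
Total capital V = 7543 + 1148.8 + 7889 = 16580.8.
Equity: weight = 7543/16580.8 = 0.4549; cost = 9.721%.
Preferred: weight = 1148.8/16580.8 = 0.0693; cost = 7.53%.
Debt: weight = 7889/16580.8 = 0.4758; after-tax cost = 5% × (1 − 19%) = 4.0500%.
WACC = 0.4549 × 9.7210% + 0.0693 × 7.5300% + 0.4758 × 4.0500% = 6.8710%.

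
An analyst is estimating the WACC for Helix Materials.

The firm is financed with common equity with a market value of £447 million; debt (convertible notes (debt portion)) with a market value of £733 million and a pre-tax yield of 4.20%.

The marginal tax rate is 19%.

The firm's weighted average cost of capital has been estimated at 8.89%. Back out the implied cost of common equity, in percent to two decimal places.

17.89%

Total capital V = 447 + 733 = 1180.
Equity weight = 447/1180 = 0.3788.
Convertible notes (debt portion) weight = 733/1180 = 0.6212.
Debt contribution = 0.6212 × 4.2% × (1 − 19%) = 2.1133%.
Required equity contribution = 8.89% − 2.1133% = 6.7767%.
Re = 6.7767% / 0.3788 = 17.8893%.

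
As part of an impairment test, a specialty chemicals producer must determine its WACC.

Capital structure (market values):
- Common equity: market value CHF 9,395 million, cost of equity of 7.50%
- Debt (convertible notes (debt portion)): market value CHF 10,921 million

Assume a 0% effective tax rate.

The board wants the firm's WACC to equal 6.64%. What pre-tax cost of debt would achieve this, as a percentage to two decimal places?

5.90%

Total capital V = 9395 + 10921 = 20316.
Equity weight = 9395/20316 = 0.4624.
Convertible notes (debt portion) weight = 10921/20316 = 0.5376.
Equity contribution = 0.4624 × 7.5% = 3.4683%.
Remaining for debt = 6.64% − 3.4683% = 3.1717%.
Rd × (1 − 0%) × 0.5376 = 3.1717%  ⇒  Rd = 5.9002%.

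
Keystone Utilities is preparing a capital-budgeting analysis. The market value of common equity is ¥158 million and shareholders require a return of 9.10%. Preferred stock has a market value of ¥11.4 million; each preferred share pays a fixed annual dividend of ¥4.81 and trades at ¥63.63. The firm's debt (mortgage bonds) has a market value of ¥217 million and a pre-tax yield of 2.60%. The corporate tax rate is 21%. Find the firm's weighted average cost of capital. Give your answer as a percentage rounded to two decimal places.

Cost of preferred: Rp = 4.81 / 63.63 = 7.5593%.
Total capital V = 158 + 11.4 + 217 = 386.4.
Equity: weight = 158/386.4 = 0.4089; cost = 9.1%.
Preferred: weight = 11.4/386.4 = 0.0295; cost = 7.5593%.
Mortgage bonds: weight = 217/386.4 = 0.5616; after-tax cost = 2.6% × (1 − 21%) = 2.0540%.
WACC = 0.4089 × 9.1000% + 0.0295 × 7.5593% + 0.5616 × 2.0540% = 5.0976%.

5.10%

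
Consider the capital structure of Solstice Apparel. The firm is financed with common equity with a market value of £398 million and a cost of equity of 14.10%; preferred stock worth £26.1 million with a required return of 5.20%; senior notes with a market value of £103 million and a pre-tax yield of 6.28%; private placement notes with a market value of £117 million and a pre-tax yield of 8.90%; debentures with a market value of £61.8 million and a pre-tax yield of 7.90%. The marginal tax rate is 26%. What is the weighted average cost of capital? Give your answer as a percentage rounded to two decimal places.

10.42%

Total capital V = 398 + 26.1 + 103 + 117 + 61.8 = 705.9.
Equity: weight = 398/705.9 = 0.5638; cost = 14.1%.
Preferred: weight = 26.1/705.9 = 0.0370; cost = 5.2%.
Senior notes: weight = 103/705.9 = 0.1459; after-tax cost = 6.28% × (1 − 26%) = 4.6472%.
Private placement notes: weight = 117/705.9 = 0.1657; after-tax cost = 8.9% × (1 − 26%) = 6.5860%.
Debentures: weight = 61.8/705.9 = 0.0875; after-tax cost = 7.9% × (1 − 26%) = 5.8460%.
WACC = 0.5638 × 14.1000% + 0.0370 × 5.2000% + 0.1459 × 4.6472% + 0.1657 × 6.5860% + 0.0875 × 5.8460% = 10.4236%.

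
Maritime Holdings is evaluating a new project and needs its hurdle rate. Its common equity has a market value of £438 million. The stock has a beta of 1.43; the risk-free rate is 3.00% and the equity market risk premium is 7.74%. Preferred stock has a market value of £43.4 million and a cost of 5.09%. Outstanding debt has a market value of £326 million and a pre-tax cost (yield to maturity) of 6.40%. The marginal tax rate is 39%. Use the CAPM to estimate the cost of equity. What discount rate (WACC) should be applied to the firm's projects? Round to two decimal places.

Cost of equity via CAPM: Re = 3.0% + 1.43 × 7.74% = 14.0682%.
Total capital V = 438 + 43.4 + 326 = 807.4.
Equity: weight = 438/807.4 = 0.5425; cost = 14.0682%.
Preferred: weight = 43.4/807.4 = 0.0538; cost = 5.09%.
Debt: weight = 326/807.4 = 0.4038; after-tax cost = 6.4% × (1 − 39%) = 3.9040%.
WACC = 0.5425 × 14.0682% + 0.0538 × 5.0900% + 0.4038 × 3.9040% = 9.4816%.

9.48%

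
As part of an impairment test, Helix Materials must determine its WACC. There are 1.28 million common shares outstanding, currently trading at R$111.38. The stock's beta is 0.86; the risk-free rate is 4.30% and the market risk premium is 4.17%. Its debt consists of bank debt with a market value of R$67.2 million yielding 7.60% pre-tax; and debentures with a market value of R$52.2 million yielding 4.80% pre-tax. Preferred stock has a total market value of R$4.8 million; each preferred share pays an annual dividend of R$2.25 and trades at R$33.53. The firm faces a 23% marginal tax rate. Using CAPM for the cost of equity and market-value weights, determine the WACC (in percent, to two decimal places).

Cost of equity via CAPM: Re = 4.3% + 0.86 × 4.17% = 7.8862%.
Cost of preferred: Rp = 2.25 / 33.53 = 6.7104%.
Market value of equity E = 111.38 × 1.28m = 142.5664m.
Total capital V = 142.5664 + 4.8 + 67.2 + 52.2 = 266.7664.
Equity: weight = 142.5664/266.7664 = 0.5344; cost = 7.8862%.
Preferred: weight = 4.8/266.7664 = 0.0180; cost = 6.7104%.
Bank debt: weight = 67.2/266.7664 = 0.2519; after-tax cost = 7.6% × (1 − 23%) = 5.8520%.
Debentures: weight = 52.2/266.7664 = 0.1957; after-tax cost = 4.8% × (1 − 23%) = 3.6960%.
WACC = 0.5344 × 7.8862% + 0.0180 × 6.7104% + 0.2519 × 5.8520% + 0.1957 × 3.6960% = 6.5327%.

6.53%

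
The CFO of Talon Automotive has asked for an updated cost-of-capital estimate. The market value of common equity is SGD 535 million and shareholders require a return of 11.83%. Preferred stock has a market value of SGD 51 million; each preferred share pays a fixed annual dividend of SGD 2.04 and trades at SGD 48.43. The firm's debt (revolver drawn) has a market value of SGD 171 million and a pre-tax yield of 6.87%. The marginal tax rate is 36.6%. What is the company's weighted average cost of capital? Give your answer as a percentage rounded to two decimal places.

Cost of preferred: Rp = 2.04 / 48.43 = 4.2123%.
Total capital V = 535 + 51 + 171 = 757.
Equity: weight = 535/757 = 0.7067; cost = 11.83%.
Preferred: weight = 51/757 = 0.0674; cost = 4.2123%.
Revolver drawn: weight = 171/757 = 0.2259; after-tax cost = 6.87% × (1 − 36.6%) = 4.3556%.
WACC = 0.7067 × 11.8300% + 0.0674 × 4.2123% + 0.2259 × 4.3556% = 9.6284%.

9.63%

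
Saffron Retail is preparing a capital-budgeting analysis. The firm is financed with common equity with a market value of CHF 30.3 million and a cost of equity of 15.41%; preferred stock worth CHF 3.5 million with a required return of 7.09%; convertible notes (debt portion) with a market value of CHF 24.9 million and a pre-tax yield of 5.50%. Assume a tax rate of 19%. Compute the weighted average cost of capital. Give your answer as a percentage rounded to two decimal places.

Total capital V = 30.3 + 3.5 + 24.9 = 58.7.
Equity: weight = 30.3/58.7 = 0.5162; cost = 15.41%.
Preferred: weight = 3.5/58.7 = 0.0596; cost = 7.09%.
Convertible notes (debt portion): weight = 24.9/58.7 = 0.4242; after-tax cost = 5.5% × (1 − 19%) = 4.4550%.
WACC = 0.5162 × 15.4100% + 0.0596 × 7.0900% + 0.4242 × 4.4550% = 10.2669%.

10.27%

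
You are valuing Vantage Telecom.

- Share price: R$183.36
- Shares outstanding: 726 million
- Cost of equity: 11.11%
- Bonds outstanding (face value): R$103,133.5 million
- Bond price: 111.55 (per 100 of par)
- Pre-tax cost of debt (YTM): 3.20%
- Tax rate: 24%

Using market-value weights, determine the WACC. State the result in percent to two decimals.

7.09%

Market value of equity E = 183.36 × 726m = 133119.36m. Market value of debt D = 103133.5m × 111.55/100 = 115045.41925m.
Total capital V = 133119.36 + 115045.41925 = 248164.77925.
Equity: weight = 133119.36/248164.77925 = 0.5364; cost = 11.11%.
Bonds outstanding: weight = 115045.41925/248164.77925 = 0.4636; after-tax cost = 3.2% × (1 − 24%) = 2.4320%.
WACC = 0.5364 × 11.1100% + 0.4636 × 2.4320% = 7.0870%.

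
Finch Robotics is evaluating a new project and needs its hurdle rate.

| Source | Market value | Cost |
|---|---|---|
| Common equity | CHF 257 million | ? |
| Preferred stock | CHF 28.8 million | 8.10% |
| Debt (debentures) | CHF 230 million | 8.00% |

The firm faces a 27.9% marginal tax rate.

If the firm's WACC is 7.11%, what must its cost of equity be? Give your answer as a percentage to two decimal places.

Total capital V = 257 + 28.8 + 230 = 515.8.
Equity weight = 257/515.8 = 0.4983.
Preferred weight = 28.8/515.8 = 0.0558.
Debentures weight = 230/515.8 = 0.4459.
Debt contribution = 0.4459 × 8% × (1 − 27.9%) = 2.5720%.
Preferred contribution = 0.0558 × 8.1% = 0.4523%.
Required equity contribution = 7.11% − 3.0243% = 4.0857%.
Re = 4.0857% / 0.4983 = 8.2001%.

8.20%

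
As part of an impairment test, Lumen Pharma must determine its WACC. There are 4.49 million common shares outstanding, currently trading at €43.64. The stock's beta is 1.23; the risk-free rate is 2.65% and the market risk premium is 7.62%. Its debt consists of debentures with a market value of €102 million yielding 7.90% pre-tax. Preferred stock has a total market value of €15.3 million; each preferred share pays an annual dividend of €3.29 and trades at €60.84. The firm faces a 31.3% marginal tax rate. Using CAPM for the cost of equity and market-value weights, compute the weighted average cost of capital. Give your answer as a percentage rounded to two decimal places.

Cost of equity via CAPM: Re = 2.65% + 1.23 × 7.62% = 12.0226%.
Cost of preferred: Rp = 3.29 / 60.84 = 5.4076%.
Market value of equity E = 43.64 × 4.49m = 195.9436m.
Total capital V = 195.9436 + 15.3 + 102 = 313.2436.
Equity: weight = 195.9436/313.2436 = 0.6255; cost = 12.0226%.
Preferred: weight = 15.3/313.2436 = 0.0488; cost = 5.4076%.
Debentures: weight = 102/313.2436 = 0.3256; after-tax cost = 7.9% × (1 − 31.3%) = 5.4273%.
WACC = 0.6255 × 12.0226% + 0.0488 × 5.4076% + 0.3256 × 5.4273% = 9.5519%.

9.55%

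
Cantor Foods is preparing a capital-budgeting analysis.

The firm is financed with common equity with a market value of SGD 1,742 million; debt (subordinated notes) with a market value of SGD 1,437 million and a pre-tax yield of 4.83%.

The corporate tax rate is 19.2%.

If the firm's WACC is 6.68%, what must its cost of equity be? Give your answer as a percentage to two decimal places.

Total capital V = 1742 + 1437 = 3179.
Equity weight = 1742/3179 = 0.5480.
Subordinated notes weight = 1437/3179 = 0.4520.
Debt contribution = 0.4520 × 4.83% × (1 − 19.2%) = 1.7641%.
Required equity contribution = 6.68% − 1.7641% = 4.9159%.
Re = 4.9159% / 0.5480 = 8.9711%.

8.97%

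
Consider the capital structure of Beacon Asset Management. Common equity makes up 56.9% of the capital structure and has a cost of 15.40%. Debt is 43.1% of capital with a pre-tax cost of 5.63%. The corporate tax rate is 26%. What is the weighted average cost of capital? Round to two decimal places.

After-tax cost of debt = 5.63% × (1 − 26%) = 4.1662%.
WACC = 0.569 × 15.4000% + 0.431 × 4.1662% = 10.5582%.

10.56%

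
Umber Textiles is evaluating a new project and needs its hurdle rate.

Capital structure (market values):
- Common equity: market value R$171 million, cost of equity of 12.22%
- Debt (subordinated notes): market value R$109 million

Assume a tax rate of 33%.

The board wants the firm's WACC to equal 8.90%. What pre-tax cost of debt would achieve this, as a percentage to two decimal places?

5.51%

Total capital V = 171 + 109 = 280.
Equity weight = 171/280 = 0.6107.
Subordinated notes weight = 109/280 = 0.3893.
Equity contribution = 0.6107 × 12.22% = 7.4629%.
Remaining for debt = 8.9% − 7.4629% = 1.4371%.
Rd × (1 − 33%) × 0.3893 = 1.4371%  ⇒  Rd = 5.5098%.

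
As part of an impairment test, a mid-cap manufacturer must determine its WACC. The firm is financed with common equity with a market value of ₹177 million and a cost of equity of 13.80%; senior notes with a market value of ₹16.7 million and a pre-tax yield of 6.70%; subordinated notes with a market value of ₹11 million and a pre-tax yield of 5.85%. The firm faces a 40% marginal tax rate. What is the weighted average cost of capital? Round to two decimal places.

Total capital V = 177 + 16.7 + 11 = 204.7.
Equity: weight = 177/204.7 = 0.8647; cost = 13.8%.
Senior notes: weight = 16.7/204.7 = 0.0816; after-tax cost = 6.7% × (1 − 40%) = 4.0200%.
Subordinated notes: weight = 11/204.7 = 0.0537; after-tax cost = 5.85% × (1 − 40%) = 3.5100%.
WACC = 0.8647 × 13.8000% + 0.0816 × 4.0200% + 0.0537 × 3.5100% = 12.4492%.

12.45%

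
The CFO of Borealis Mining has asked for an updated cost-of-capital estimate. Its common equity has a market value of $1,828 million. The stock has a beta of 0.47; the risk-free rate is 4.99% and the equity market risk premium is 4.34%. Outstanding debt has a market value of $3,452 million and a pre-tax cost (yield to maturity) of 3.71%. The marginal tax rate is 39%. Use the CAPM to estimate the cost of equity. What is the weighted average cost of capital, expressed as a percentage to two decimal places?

3.91%

Cost of equity via CAPM: Re = 4.99% + 0.47 × 4.34% = 7.0298%.
Total capital V = 1828 + 3452 = 5280.
Equity: weight = 1828/5280 = 0.3462; cost = 7.0298%.
Debt: weight = 3452/5280 = 0.6538; after-tax cost = 3.71% × (1 − 39%) = 2.2631%.
WACC = 0.3462 × 7.0298% + 0.6538 × 2.2631% = 3.9134%.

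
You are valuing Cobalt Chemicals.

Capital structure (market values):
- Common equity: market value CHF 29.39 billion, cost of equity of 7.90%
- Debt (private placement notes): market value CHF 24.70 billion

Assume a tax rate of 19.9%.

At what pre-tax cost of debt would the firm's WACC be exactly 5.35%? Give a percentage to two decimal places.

Total capital V = 29.39 + 24.7 = 54.09.
Equity weight = 29.39/54.09 = 0.5434.
Private placement notes weight = 24.7/54.09 = 0.4566.
Equity contribution = 0.5434 × 7.9% = 4.2925%.
Remaining for debt = 5.35% − 4.2925% = 1.0575%.
Rd × (1 − 19.9%) × 0.4566 = 1.0575%  ⇒  Rd = 2.8911%.

2.89%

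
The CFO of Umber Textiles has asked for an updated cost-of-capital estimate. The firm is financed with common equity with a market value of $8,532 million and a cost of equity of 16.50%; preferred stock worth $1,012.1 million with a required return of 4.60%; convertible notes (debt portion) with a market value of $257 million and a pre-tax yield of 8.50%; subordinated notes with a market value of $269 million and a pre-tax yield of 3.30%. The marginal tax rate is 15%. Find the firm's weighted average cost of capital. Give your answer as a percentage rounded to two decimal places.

Total capital V = 8532 + 1012.1 + 257 + 269 = 10070.1.
Equity: weight = 8532/10070.1 = 0.8473; cost = 16.5%.
Preferred: weight = 1012.1/10070.1 = 0.1005; cost = 4.6%.
Convertible notes (debt portion): weight = 257/10070.1 = 0.0255; after-tax cost = 8.5% × (1 − 15%) = 7.2250%.
Subordinated notes: weight = 269/10070.1 = 0.0267; after-tax cost = 3.3% × (1 − 15%) = 2.8050%.
WACC = 0.8473 × 16.5000% + 0.1005 × 4.6000% + 0.0255 × 7.2250% + 0.0267 × 2.8050% = 14.7014%.

14.70%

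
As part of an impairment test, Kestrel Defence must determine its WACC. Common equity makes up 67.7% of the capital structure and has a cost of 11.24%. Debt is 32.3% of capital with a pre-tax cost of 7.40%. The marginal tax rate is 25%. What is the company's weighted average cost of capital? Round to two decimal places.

9.40%

After-tax cost of debt = 7.4% × (1 − 25%) = 5.5500%.
WACC = 0.677 × 11.2400% + 0.323 × 5.5500% = 9.4021%.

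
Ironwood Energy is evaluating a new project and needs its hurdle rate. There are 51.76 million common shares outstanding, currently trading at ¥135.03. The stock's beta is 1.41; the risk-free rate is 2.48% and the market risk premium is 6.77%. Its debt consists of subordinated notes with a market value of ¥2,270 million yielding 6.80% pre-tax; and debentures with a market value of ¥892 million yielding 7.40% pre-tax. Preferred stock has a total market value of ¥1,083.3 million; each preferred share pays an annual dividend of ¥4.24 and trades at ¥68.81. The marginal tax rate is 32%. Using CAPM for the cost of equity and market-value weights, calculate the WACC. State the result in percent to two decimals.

9.41%

Cost of equity via CAPM: Re = 2.48% + 1.41 × 6.77% = 12.0257%.
Cost of preferred: Rp = 4.24 / 68.81 = 6.1619%.
Market value of equity E = 135.03 × 51.76m = 6989.1528m.
Total capital V = 6989.1528 + 1083.3 + 2270 + 892 = 11234.4528.
Equity: weight = 6989.1528/11234.4528 = 0.6221; cost = 12.0257%.
Preferred: weight = 1083.3/11234.4528 = 0.0964; cost = 6.1619%.
Subordinated notes: weight = 2270/11234.4528 = 0.2021; after-tax cost = 6.8% × (1 − 32%) = 4.6240%.
Debentures: weight = 892/11234.4528 = 0.0794; after-tax cost = 7.4% × (1 − 32%) = 5.0320%.
WACC = 0.6221 × 12.0257% + 0.0964 × 6.1619% + 0.2021 × 4.6240% + 0.0794 × 5.0320% = 9.4094%.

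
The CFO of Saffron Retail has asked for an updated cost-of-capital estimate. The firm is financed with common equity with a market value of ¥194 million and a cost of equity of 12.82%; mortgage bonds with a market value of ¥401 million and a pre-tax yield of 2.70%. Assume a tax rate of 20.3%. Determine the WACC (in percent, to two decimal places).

5.63%

Total capital V = 194 + 401 = 595.
Equity: weight = 194/595 = 0.3261; cost = 12.82%.
Mortgage bonds: weight = 401/595 = 0.6739; after-tax cost = 2.7% × (1 − 20.3%) = 2.1519%.
WACC = 0.3261 × 12.8200% + 0.6739 × 2.1519% = 5.6302%.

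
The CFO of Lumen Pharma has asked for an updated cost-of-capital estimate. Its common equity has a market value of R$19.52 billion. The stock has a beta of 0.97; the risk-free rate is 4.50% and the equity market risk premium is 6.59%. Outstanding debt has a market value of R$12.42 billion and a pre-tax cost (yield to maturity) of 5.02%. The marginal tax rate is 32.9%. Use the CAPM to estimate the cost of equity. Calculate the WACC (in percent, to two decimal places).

Cost of equity via CAPM: Re = 4.5% + 0.97 × 6.59% = 10.8923%.
Total capital V = 19.52 + 12.42 = 31.94.
Equity: weight = 19.52/31.94 = 0.6111; cost = 10.8923%.
Debt: weight = 12.42/31.94 = 0.3889; after-tax cost = 5.02% × (1 − 32.9%) = 3.3684%.
WACC = 0.6111 × 10.8923% + 0.3889 × 3.3684% = 7.9666%.

7.97%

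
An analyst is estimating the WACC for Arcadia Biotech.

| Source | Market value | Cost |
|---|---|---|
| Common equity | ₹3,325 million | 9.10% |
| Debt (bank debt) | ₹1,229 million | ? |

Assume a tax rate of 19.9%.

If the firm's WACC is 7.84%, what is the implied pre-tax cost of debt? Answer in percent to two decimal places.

Total capital V = 3325 + 1229 = 4554.
Equity weight = 3325/4554 = 0.7301.
Bank debt weight = 1229/4554 = 0.2699.
Equity contribution = 0.7301 × 9.1% = 6.6442%.
Remaining for debt = 7.84% − 6.6442% = 1.1958%.
Rd × (1 − 19.9%) × 0.2699 = 1.1958%  ⇒  Rd = 5.5320%.

5.53%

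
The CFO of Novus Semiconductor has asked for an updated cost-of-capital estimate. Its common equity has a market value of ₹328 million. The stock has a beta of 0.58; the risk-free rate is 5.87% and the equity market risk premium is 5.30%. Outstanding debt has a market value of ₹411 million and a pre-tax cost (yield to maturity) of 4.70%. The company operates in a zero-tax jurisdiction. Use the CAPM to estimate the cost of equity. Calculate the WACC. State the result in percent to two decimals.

6.58%

Cost of equity via CAPM: Re = 5.87% + 0.58 × 5.3% = 8.9440%.
Total capital V = 328 + 411 = 739.
Equity: weight = 328/739 = 0.4438; cost = 8.944%.
Debt: weight = 411/739 = 0.5562; after-tax cost = 4.7% × (1 − 0%) = 4.7000%.
WACC = 0.4438 × 8.9440% + 0.5562 × 4.7000% = 6.5837%.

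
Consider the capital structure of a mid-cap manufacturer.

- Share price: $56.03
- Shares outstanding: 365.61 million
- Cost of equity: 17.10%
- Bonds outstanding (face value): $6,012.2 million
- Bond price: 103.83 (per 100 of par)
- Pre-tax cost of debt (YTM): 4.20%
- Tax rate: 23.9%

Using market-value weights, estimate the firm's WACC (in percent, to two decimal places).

13.85%

Market value of equity E = 56.03 × 365.61m = 20485.1283m. Market value of debt D = 6012.2m × 103.83/100 = 6242.46726m.
Total capital V = 20485.1283 + 6242.46726 = 26727.59556.
Equity: weight = 20485.1283/26727.59556 = 0.7664; cost = 17.1%.
Bonds outstanding: weight = 6242.46726/26727.59556 = 0.2336; after-tax cost = 4.2% × (1 − 23.9%) = 3.1962%.
WACC = 0.7664 × 17.1000% + 0.2336 × 3.1962% = 13.8526%.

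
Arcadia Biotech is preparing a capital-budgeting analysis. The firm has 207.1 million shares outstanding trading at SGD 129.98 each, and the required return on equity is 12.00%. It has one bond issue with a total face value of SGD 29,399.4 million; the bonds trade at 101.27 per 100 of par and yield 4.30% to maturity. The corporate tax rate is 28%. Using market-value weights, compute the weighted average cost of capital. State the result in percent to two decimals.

Market value of equity E = 129.98 × 207.1m = 26918.858m. Market value of debt D = 29399.4m × 101.27/100 = 29772.77238m.
Total capital V = 26918.858 + 29772.77238 = 56691.63038.
Equity: weight = 26918.858/56691.63038 = 0.4748; cost = 12%.
Bonds outstanding: weight = 29772.77238/56691.63038 = 0.5252; after-tax cost = 4.3% × (1 − 28%) = 3.0960%.
WACC = 0.4748 × 12.0000% + 0.5252 × 3.0960% = 7.3239%.

7.32%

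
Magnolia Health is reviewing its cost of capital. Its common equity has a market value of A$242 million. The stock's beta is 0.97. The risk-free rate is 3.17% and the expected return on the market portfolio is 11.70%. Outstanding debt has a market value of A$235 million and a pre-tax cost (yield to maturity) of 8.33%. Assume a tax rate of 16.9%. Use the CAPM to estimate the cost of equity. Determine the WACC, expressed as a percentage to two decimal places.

9.22%

Market risk premium = 11.7% − 3.17% = 8.53%.
Cost of equity via CAPM: Re = 3.17% + 0.97 × 8.53% = 11.4441%.
Total capital V = 242 + 235 = 477.
Equity: weight = 242/477 = 0.5073; cost = 11.4441%.
Debt: weight = 235/477 = 0.4927; after-tax cost = 8.33% × (1 − 16.9%) = 6.9222%.
WACC = 0.5073 × 11.4441% + 0.4927 × 6.9222% = 9.2163%.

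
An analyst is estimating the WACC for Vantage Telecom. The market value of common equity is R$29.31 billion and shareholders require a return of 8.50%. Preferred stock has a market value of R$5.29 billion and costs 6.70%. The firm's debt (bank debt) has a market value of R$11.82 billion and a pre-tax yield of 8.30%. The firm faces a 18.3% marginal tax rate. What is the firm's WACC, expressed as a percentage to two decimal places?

Total capital V = 29.31 + 5.29 + 11.82 = 46.42.
Equity: weight = 29.31/46.42 = 0.6314; cost = 8.5%.
Preferred: weight = 5.29/46.42 = 0.1140; cost = 6.7%.
Bank debt: weight = 11.82/46.42 = 0.2546; after-tax cost = 8.3% × (1 − 18.3%) = 6.7811%.
WACC = 0.6314 × 8.5000% + 0.1140 × 6.7000% + 0.2546 × 6.7811% = 7.8572%.

7.86%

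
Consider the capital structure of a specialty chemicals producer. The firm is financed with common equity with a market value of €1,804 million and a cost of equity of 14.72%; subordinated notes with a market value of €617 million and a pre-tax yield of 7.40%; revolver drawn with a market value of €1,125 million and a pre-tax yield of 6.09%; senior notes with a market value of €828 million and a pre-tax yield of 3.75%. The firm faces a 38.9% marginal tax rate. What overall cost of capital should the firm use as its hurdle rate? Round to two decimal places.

Total capital V = 1804 + 617 + 1125 + 828 = 4374.
Equity: weight = 1804/4374 = 0.4124; cost = 14.72%.
Subordinated notes: weight = 617/4374 = 0.1411; after-tax cost = 7.4% × (1 − 38.9%) = 4.5214%.
Revolver drawn: weight = 1125/4374 = 0.2572; after-tax cost = 6.09% × (1 − 38.9%) = 3.7210%.
Senior notes: weight = 828/4374 = 0.1893; after-tax cost = 3.75% × (1 − 38.9%) = 2.2912%.
WACC = 0.4124 × 14.7200% + 0.1411 × 4.5214% + 0.2572 × 3.7210% + 0.1893 × 2.2912% = 8.0996%.

8.10%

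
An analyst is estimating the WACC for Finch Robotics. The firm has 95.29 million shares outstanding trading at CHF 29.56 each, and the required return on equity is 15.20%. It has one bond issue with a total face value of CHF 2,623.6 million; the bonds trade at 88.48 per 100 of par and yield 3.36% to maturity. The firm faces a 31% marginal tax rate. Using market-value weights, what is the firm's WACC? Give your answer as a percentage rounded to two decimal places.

9.38%

Market value of equity E = 29.56 × 95.29m = 2816.7724m. Market value of debt D = 2623.6m × 88.48/100 = 2321.36128m.
Total capital V = 2816.7724 + 2321.36128 = 5138.13368.
Equity: weight = 2816.7724/5138.13368 = 0.5482; cost = 15.2%.
Bonds outstanding: weight = 2321.36128/5138.13368 = 0.4518; after-tax cost = 3.36% × (1 − 31%) = 2.3184%.
WACC = 0.5482 × 15.2000% + 0.4518 × 2.3184% = 9.3802%.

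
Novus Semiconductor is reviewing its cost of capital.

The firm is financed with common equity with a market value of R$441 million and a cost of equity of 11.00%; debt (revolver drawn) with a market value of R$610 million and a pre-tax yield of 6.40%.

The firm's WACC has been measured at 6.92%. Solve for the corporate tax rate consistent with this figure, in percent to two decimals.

Total capital V = 441 + 610 = 1051.
Equity weight = 441/1051 = 0.4196.
Revolver drawn weight = 610/1051 = 0.5804.
Equity contribution = 0.4196 × 11% = 4.6156%.
Debt contribution must be 6.92% − 4.6156% = 2.3044%.
0.5804 × 6.4% × (1 − T) = 2.3044%  ⇒  (1 − T) = 0.6204.
T = 37.9631%.

37.96%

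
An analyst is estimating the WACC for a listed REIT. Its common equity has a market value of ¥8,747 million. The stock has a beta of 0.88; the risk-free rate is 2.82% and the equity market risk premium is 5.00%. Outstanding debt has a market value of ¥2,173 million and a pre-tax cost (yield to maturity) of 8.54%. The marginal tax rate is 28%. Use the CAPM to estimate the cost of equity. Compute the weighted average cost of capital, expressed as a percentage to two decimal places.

7.01%

Cost of equity via CAPM: Re = 2.82% + 0.88 × 5.0% = 7.2200%.
Total capital V = 8747 + 2173 = 10920.
Equity: weight = 8747/10920 = 0.8010; cost = 7.22%.
Debt: weight = 2173/10920 = 0.1990; after-tax cost = 8.54% × (1 − 28%) = 6.1488%.
WACC = 0.8010 × 7.2200% + 0.1990 × 6.1488% = 7.0068%.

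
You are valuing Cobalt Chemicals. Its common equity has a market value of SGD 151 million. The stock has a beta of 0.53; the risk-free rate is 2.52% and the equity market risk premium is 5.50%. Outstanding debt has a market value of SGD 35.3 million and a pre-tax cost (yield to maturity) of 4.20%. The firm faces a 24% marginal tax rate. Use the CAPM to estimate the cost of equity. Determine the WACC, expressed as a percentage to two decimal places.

5.01%

Cost of equity via CAPM: Re = 2.52% + 0.53 × 5.5% = 5.4350%.
Total capital V = 151 + 35.3 = 186.3.
Equity: weight = 151/186.3 = 0.8105; cost = 5.435%.
Debt: weight = 35.3/186.3 = 0.1895; after-tax cost = 4.2% × (1 − 24%) = 3.1920%.
WACC = 0.8105 × 5.4350% + 0.1895 × 3.1920% = 5.0100%.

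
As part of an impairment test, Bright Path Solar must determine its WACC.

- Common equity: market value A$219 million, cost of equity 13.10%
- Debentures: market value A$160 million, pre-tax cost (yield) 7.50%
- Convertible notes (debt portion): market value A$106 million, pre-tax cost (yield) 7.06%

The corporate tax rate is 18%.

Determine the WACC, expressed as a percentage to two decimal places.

9.21%

Total capital V = 219 + 160 + 106 = 485.
Equity: weight = 219/485 = 0.4515; cost = 13.1%.
Debentures: weight = 160/485 = 0.3299; after-tax cost = 7.5% × (1 − 18%) = 6.1500%.
Convertible notes (debt portion): weight = 106/485 = 0.2186; after-tax cost = 7.06% × (1 − 18%) = 5.7892%.
WACC = 0.4515 × 13.1000% + 0.3299 × 6.1500% + 0.2186 × 5.7892% = 9.2094%.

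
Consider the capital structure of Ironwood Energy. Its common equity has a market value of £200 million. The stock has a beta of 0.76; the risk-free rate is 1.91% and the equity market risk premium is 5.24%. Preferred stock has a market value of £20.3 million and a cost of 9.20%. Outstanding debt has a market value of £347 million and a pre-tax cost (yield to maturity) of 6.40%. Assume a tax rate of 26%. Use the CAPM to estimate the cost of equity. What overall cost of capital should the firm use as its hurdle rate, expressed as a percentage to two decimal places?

5.30%

Cost of equity via CAPM: Re = 1.91% + 0.76 × 5.24% = 5.8924%.
Total capital V = 200 + 20.3 + 347 = 567.3.
Equity: weight = 200/567.3 = 0.3525; cost = 5.8924%.
Preferred: weight = 20.3/567.3 = 0.0358; cost = 9.2%.
Debt: weight = 347/567.3 = 0.6117; after-tax cost = 6.4% × (1 − 26%) = 4.7360%.
WACC = 0.3525 × 5.8924% + 0.0358 × 9.2000% + 0.6117 × 4.7360% = 5.3034%.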